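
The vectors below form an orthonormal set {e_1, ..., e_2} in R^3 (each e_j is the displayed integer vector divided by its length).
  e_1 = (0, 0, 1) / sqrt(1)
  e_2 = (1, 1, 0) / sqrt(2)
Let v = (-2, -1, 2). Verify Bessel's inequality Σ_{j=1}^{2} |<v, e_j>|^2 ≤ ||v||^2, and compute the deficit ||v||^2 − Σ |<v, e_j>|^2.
Σ |<v, e_j>|^2 = 17/2; ||v||^2 = 9; deficit = 1/2

Write each e_j = u_j / sqrt(<u_j, u_j>) where u_j is the displayed integer vector. Then <v, e_j> = <v, u_j> / sqrt(<u_j, u_j>), so |<v, e_j>|^2 = <v, u_j>^2 / <u_j, u_j>.
Coefficients: <v, e_1> = 2/sqrt(1), <v, e_2> = -3/sqrt(2).
Square and sum: Σ |<v, e_j>|^2 = 17/2.
Compute ||v||^2 = v·v = 9.
Deficit = 9 − 17/2 = 1/2 ≥ 0, confirming Bessel's inequality. (The deficit equals ||v − Σ <v,e_j> e_j||^2, the squared distance from v to span{e_j}.)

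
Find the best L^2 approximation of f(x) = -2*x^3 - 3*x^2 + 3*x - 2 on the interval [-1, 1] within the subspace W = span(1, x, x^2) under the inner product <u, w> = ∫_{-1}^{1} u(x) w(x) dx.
g(x) = -3*x^2 + 9*x/5 - 2

The best approximation g ∈ W is the orthogonal projection of f onto W. Writing g = a_0 + a_1 x + a_2 x^2, the coefficients solve the normal equations G · a = b where
  G_{ij} = <φ_i, φ_j> and b_i = <f, φ_i>, with φ_0 = 1, φ_1 = x, φ_2 = x^2.
G =
  [2, 0, 2/3]
  [0, 2/3, 0]
  [2/3, 0, 2/5],
b = (-6, 6/5, -38/15).
Solving gives a_0 = -2, a_1 = 9/5, a_2 = -3, so
  g(x) = -3*x^2 + 9*x/5 - 2.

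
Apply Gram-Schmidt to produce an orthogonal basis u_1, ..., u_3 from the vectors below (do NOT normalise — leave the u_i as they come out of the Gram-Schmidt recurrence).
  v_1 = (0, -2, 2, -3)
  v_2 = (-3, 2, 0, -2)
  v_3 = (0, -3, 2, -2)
Orthogonal basis:
  u_1 = (0, -2, 2, -3)
  u_2 = (-3, 38/17, -4/17, -28/17)
  u_3 = (-66/95, -3/5, 6/95, 42/95)

Apply the Gram-Schmidt recurrence
  u_1 = v_1
  u_i = v_i − Σ_{j<i} ((v_i · u_j) / (u_j · u_j)) · u_j.

Step by step this gives:
  u_1 = (0, -2, 2, -3)
  u_2 = (-3, 38/17, -4/17, -28/17)
  u_3 = (-66/95, -3/5, 6/95, 42/95)

Orthogonality check:
  u_2 · u_1 = 0 (should be 0)
  u_3 · u_1 = 0 (should be 0)
  u_3 · u_2 = 0 (should be 0)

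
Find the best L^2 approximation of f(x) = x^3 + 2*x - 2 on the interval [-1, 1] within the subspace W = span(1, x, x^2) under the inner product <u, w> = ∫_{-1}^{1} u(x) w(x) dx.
g(x) = 13*x/5 - 2

The best approximation g ∈ W is the orthogonal projection of f onto W. Writing g = a_0 + a_1 x + a_2 x^2, the coefficients solve the normal equations G · a = b where
  G_{ij} = <φ_i, φ_j> and b_i = <f, φ_i>, with φ_0 = 1, φ_1 = x, φ_2 = x^2.
G =
  [2, 0, 2/3]
  [0, 2/3, 0]
  [2/3, 0, 2/5],
b = (-4, 26/15, -4/3).
Solving gives a_0 = -2, a_1 = 13/5, a_2 = 0, so
  g(x) = 13*x/5 - 2.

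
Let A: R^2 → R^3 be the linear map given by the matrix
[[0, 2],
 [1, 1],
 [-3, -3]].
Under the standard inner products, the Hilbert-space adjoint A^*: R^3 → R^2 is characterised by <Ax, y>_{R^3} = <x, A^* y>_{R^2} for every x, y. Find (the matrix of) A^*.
A^* = A^T =
[[0, 1, -3],
 [2, 1, -3]]

For real matrices with standard dot products, the defining identity <Ax, y> = <x, A^* y> gives (Ax)^T y = x^T (A^*) y, i.e. x^T A^T y = x^T (A^*) y. Since this holds for all x, y, we must have A^* = A^T. Therefore
A^* =
[[0, 1, -3],
 [2, 1, -3]].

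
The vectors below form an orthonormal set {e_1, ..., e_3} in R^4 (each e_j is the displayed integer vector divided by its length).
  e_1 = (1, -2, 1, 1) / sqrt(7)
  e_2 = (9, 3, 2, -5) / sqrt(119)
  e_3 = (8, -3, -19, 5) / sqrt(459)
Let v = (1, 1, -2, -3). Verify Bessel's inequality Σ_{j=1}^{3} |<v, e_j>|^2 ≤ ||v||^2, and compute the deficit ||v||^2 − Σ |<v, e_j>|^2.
Σ |<v, e_j>|^2 = 305/27; ||v||^2 = 15; deficit = 100/27

Write each e_j = u_j / sqrt(<u_j, u_j>) where u_j is the displayed integer vector. Then <v, e_j> = <v, u_j> / sqrt(<u_j, u_j>), so |<v, e_j>|^2 = <v, u_j>^2 / <u_j, u_j>.
Coefficients: <v, e_1> = -6/sqrt(7), <v, e_2> = 23/sqrt(119), <v, e_3> = 28/sqrt(459).
Square and sum: Σ |<v, e_j>|^2 = 305/27.
Compute ||v||^2 = v·v = 15.
Deficit = 15 − 305/27 = 100/27 ≥ 0, confirming Bessel's inequality. (The deficit equals ||v − Σ <v,e_j> e_j||^2, the squared distance from v to span{e_j}.)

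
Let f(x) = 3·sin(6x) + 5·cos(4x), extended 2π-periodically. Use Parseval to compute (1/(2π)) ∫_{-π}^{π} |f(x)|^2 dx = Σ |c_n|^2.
Σ |c_n|^2 = 17

Expand |f|^2 and use orthogonality of {sin(nx), cos(mx)} on [-π, π]:
  ∫_{-π}^{π} sin(nx)^2 dx = π, ∫ cos(mx)^2 dx = π, and cross terms integrate to 0.
So ∫_{-π}^{π} f(x)^2 dx = 3^2 · π + 5^2 · π = (9 + 25)π.
Divide by 2π: (9 + 25)/2 = 17.
By Parseval, this equals Σ |c_n|^2.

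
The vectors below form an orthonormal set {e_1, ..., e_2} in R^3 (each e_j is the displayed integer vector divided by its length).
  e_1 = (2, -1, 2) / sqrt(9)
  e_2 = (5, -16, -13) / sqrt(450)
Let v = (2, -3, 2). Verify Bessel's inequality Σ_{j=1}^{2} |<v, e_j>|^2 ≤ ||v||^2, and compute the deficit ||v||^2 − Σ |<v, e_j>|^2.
Σ |<v, e_j>|^2 = 393/25; ||v||^2 = 17; deficit = 32/25

Write each e_j = u_j / sqrt(<u_j, u_j>) where u_j is the displayed integer vector. Then <v, e_j> = <v, u_j> / sqrt(<u_j, u_j>), so |<v, e_j>|^2 = <v, u_j>^2 / <u_j, u_j>.
Coefficients: <v, e_1> = 11/sqrt(9), <v, e_2> = 32/sqrt(450).
Square and sum: Σ |<v, e_j>|^2 = 393/25.
Compute ||v||^2 = v·v = 17.
Deficit = 17 − 393/25 = 32/25 ≥ 0, confirming Bessel's inequality. (The deficit equals ||v − Σ <v,e_j> e_j||^2, the squared distance from v to span{e_j}.)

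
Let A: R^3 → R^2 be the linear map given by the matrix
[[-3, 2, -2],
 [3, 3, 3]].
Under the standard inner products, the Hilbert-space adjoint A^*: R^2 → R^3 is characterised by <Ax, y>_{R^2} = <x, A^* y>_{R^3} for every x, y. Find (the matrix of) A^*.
A^* = A^T =
[[-3, 3],
 [2, 3],
 [-2, 3]]

For real matrices with standard dot products, the defining identity <Ax, y> = <x, A^* y> gives (Ax)^T y = x^T (A^*) y, i.e. x^T A^T y = x^T (A^*) y. Since this holds for all x, y, we must have A^* = A^T. Therefore
A^* =
[[-3, 3],
 [2, 3],
 [-2, 3]].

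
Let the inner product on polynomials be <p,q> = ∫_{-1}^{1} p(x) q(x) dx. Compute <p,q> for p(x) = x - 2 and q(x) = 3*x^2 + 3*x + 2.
<p,q> = -10

Expand the product: p(x)·q(x) = 3*x^3 - 3*x^2 - 4*x - 4.
∫_{-1}^{1} of each monomial x^k gives [2/(k+1) if k even, 0 if k odd]. Integrating term-by-term (or equivalently evaluating the antiderivative F(x) = 3*x^4/4 - x^3 - 2*x^2 - 4*x at the endpoints):
  F(1) − F(−1) = -25/4 − (15/4) = -10.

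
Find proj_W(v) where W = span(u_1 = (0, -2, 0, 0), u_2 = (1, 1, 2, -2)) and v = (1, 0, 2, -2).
proj_W(v) = (1, 0, 2, -2)

Set up U = [u_1 | ... | u_2] ∈ R^(4×2). The projector onto W = col(U) is P = U (U^T U)^(-1) U^T.
Compute U^T U =
  [4, -2]
  [-2, 10],
and U^T v = (0, 9).
Solve U^T U · c = U^T v for the coefficients: c = (1/2, 1). The projection is proj_W(v) = U c.
Check: (v - proj_W(v)) · u_1 = 0  (should be 0).
Check: (v - proj_W(v)) · u_2 = 0  (should be 0).
Result: proj_W(v) = (1, 0, 2, -2).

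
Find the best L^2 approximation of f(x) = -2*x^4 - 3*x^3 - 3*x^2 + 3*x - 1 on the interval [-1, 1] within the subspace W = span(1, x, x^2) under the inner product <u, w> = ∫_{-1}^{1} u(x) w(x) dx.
g(x) = -33*x^2/7 + 6*x/5 - 29/35

The best approximation g ∈ W is the orthogonal projection of f onto W. Writing g = a_0 + a_1 x + a_2 x^2, the coefficients solve the normal equations G · a = b where
  G_{ij} = <φ_i, φ_j> and b_i = <f, φ_i>, with φ_0 = 1, φ_1 = x, φ_2 = x^2.
G =
  [2, 0, 2/3]
  [0, 2/3, 0]
  [2/3, 0, 2/5],
b = (-24/5, 4/5, -256/105).
Solving gives a_0 = -29/35, a_1 = 6/5, a_2 = -33/7, so
  g(x) = -33*x^2/7 + 6*x/5 - 29/35.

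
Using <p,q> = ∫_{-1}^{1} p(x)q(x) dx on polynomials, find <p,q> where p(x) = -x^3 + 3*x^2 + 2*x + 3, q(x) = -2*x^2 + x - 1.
<p,q> = -202/15

Expand the product: p(x)·q(x) = 2*x^5 - 7*x^4 - 7*x^2 + x - 3.
∫_{-1}^{1} of each monomial x^k gives [2/(k+1) if k even, 0 if k odd]. Integrating term-by-term (or equivalently evaluating the antiderivative F(x) = x^6/3 - 7*x^5/5 - 7*x^3/3 + x^2/2 - 3*x at the endpoints):
  F(1) − F(−1) = -59/10 − (227/30) = -202/15.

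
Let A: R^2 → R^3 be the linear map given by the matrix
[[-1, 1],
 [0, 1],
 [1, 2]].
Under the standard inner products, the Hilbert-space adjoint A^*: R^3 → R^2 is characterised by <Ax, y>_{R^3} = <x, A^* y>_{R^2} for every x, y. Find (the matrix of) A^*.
A^* = A^T =
[[-1, 0, 1],
 [1, 1, 2]]

For real matrices with standard dot products, the defining identity <Ax, y> = <x, A^* y> gives (Ax)^T y = x^T (A^*) y, i.e. x^T A^T y = x^T (A^*) y. Since this holds for all x, y, we must have A^* = A^T. Therefore
A^* =
[[-1, 0, 1],
 [1, 1, 2]].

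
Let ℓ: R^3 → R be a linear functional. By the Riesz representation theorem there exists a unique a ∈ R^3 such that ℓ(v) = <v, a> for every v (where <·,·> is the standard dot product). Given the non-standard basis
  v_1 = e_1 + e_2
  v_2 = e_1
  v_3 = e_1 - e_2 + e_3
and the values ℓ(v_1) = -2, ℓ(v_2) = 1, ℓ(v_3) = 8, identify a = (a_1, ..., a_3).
a = (1, -3, 4)

Write a = (a_1, ..., a_3) in the standard basis. For each basis vector v_i, ℓ(v_i) = <v_i, a> is a linear equation in the a_j's. Collect the n equations into a matrix system V a = ℓ, where row i of V is v_i (expressed in the standard basis). Since V is invertible (lower-triangular with 1s on the diagonal, up to permutation), solve by back-substitution:
  V =
[[1, 1, 0],
 [1, 0, 0],
 [1, -1, 1]]
  V a = (-2, 1, 8)
Solving gives a = (1, -3, 4).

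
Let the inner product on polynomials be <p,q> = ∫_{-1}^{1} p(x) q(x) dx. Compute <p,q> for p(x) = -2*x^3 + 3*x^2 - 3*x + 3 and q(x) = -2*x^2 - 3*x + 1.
<p,q> = 10

Expand the product: p(x)·q(x) = 4*x^5 - 5*x^3 + 6*x^2 - 12*x + 3.
∫_{-1}^{1} of each monomial x^k gives [2/(k+1) if k even, 0 if k odd]. Integrating term-by-term (or equivalently evaluating the antiderivative F(x) = 2*x^6/3 - 5*x^4/4 + 2*x^3 - 6*x^2 + 3*x at the endpoints):
  F(1) − F(−1) = -19/12 − (-139/12) = 10.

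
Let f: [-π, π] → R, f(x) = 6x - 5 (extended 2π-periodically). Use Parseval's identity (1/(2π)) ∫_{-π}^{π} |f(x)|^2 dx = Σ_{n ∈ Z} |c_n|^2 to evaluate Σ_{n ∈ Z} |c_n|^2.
Σ |c_n|^2 = 12π^2 + 25

Expand and integrate term by term over [-π, π]:
  ∫ (6x)^2 dx = 36·(2π^3/3); ∫ 2·6·(-5)·x dx = 0 (odd integrand); ∫ (-5)^2 dx = 25·2π.
So (1/(2π)) ∫_{-π}^{π} (6x - 5)^2 dx = 36π^2/3 + 25 = 12π^2 + 25.
Parseval ⇒ Σ |c_n|^2 = 12π^2 + 25.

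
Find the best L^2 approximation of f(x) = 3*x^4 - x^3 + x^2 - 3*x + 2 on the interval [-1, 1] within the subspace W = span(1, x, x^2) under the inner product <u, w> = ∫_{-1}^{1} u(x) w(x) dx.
g(x) = 25*x^2/7 - 18*x/5 + 61/35

The best approximation g ∈ W is the orthogonal projection of f onto W. Writing g = a_0 + a_1 x + a_2 x^2, the coefficients solve the normal equations G · a = b where
  G_{ij} = <φ_i, φ_j> and b_i = <f, φ_i>, with φ_0 = 1, φ_1 = x, φ_2 = x^2.
G =
  [2, 0, 2/3]
  [0, 2/3, 0]
  [2/3, 0, 2/5],
b = (88/15, -12/5, 272/105).
Solving gives a_0 = 61/35, a_1 = -18/5, a_2 = 25/7, so
  g(x) = 25*x^2/7 - 18*x/5 + 61/35.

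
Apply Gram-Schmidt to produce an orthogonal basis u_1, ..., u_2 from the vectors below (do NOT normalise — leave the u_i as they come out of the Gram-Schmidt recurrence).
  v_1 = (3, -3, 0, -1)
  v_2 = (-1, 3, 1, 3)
Orthogonal basis:
  u_1 = (3, -3, 0, -1)
  u_2 = (26/19, 12/19, 1, 42/19)

Apply the Gram-Schmidt recurrence
  u_1 = v_1
  u_i = v_i − Σ_{j<i} ((v_i · u_j) / (u_j · u_j)) · u_j.

Step by step this gives:
  u_1 = (3, -3, 0, -1)
  u_2 = (26/19, 12/19, 1, 42/19)

Orthogonality check:
  u_2 · u_1 = 0 (should be 0)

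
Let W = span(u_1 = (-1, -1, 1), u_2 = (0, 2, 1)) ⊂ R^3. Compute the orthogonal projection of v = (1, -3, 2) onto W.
proj_W(v) = (-8/7, -16/7, 4/7)

Set up U = [u_1 | ... | u_2] ∈ R^(3×2). The projector onto W = col(U) is P = U (U^T U)^(-1) U^T.
Compute U^T U =
  [3, -1]
  [-1, 5],
and U^T v = (4, -4).
Solve U^T U · c = U^T v for the coefficients: c = (8/7, -4/7). The projection is proj_W(v) = U c.
Check: (v - proj_W(v)) · u_1 = 0  (should be 0).
Check: (v - proj_W(v)) · u_2 = 0  (should be 0).
Result: proj_W(v) = (-8/7, -16/7, 4/7).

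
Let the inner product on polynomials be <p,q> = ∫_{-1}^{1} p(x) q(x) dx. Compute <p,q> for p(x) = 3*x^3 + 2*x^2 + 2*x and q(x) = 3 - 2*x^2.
<p,q> = 12/5

Expand the product: p(x)·q(x) = -6*x^5 - 4*x^4 + 5*x^3 + 6*x^2 + 6*x.
∫_{-1}^{1} of each monomial x^k gives [2/(k+1) if k even, 0 if k odd]. Integrating term-by-term (or equivalently evaluating the antiderivative F(x) = -x^6 - 4*x^5/5 + 5*x^4/4 + 2*x^3 + 3*x^2 at the endpoints):
  F(1) − F(−1) = 89/20 − (41/20) = 12/5.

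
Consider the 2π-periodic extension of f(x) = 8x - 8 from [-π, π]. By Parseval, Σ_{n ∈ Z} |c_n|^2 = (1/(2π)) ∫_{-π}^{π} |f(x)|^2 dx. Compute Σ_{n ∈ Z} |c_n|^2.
Σ |c_n|^2 = 64π^2/3 + 64

Expand and integrate term by term over [-π, π]:
  ∫ (8x)^2 dx = 64·(2π^3/3); ∫ 2·8·(-8)·x dx = 0 (odd integrand); ∫ (-8)^2 dx = 64·2π.
So (1/(2π)) ∫_{-π}^{π} (8x - 8)^2 dx = 64π^2/3 + 64 = 64π^2/3 + 64.
Parseval ⇒ Σ |c_n|^2 = 64π^2/3 + 64.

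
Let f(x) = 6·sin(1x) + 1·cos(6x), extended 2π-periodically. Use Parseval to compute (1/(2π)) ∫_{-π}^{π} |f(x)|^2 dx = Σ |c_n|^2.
Σ |c_n|^2 = 37/2

Expand |f|^2 and use orthogonality of {sin(nx), cos(mx)} on [-π, π]:
  ∫_{-π}^{π} sin(nx)^2 dx = π, ∫ cos(mx)^2 dx = π, and cross terms integrate to 0.
So ∫_{-π}^{π} f(x)^2 dx = 6^2 · π + 1^2 · π = (36 + 1)π.
Divide by 2π: (36 + 1)/2 = 37/2.
By Parseval, this equals Σ |c_n|^2.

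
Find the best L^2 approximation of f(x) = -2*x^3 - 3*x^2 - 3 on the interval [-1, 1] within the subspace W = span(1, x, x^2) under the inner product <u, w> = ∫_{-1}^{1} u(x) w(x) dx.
g(x) = -3*x^2 - 6*x/5 - 3

The best approximation g ∈ W is the orthogonal projection of f onto W. Writing g = a_0 + a_1 x + a_2 x^2, the coefficients solve the normal equations G · a = b where
  G_{ij} = <φ_i, φ_j> and b_i = <f, φ_i>, with φ_0 = 1, φ_1 = x, φ_2 = x^2.
G =
  [2, 0, 2/3]
  [0, 2/3, 0]
  [2/3, 0, 2/5],
b = (-8, -4/5, -16/5).
Solving gives a_0 = -3, a_1 = -6/5, a_2 = -3, so
  g(x) = -3*x^2 - 6*x/5 - 3.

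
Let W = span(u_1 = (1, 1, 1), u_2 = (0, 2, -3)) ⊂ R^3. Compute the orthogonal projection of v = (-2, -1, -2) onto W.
proj_W(v) = (-61/38, -47/38, -41/19)

Set up U = [u_1 | ... | u_2] ∈ R^(3×2). The projector onto W = col(U) is P = U (U^T U)^(-1) U^T.
Compute U^T U =
  [3, -1]
  [-1, 13],
and U^T v = (-5, 4).
Solve U^T U · c = U^T v for the coefficients: c = (-61/38, 7/38). The projection is proj_W(v) = U c.
Check: (v - proj_W(v)) · u_1 = 0  (should be 0).
Check: (v - proj_W(v)) · u_2 = 0  (should be 0).
Result: proj_W(v) = (-61/38, -47/38, -41/19).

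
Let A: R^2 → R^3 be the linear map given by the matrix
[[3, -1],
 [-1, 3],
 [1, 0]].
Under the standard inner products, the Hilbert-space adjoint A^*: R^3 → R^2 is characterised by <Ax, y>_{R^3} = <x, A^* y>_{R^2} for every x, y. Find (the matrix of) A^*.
A^* = A^T =
[[3, -1, 1],
 [-1, 3, 0]]

For real matrices with standard dot products, the defining identity <Ax, y> = <x, A^* y> gives (Ax)^T y = x^T (A^*) y, i.e. x^T A^T y = x^T (A^*) y. Since this holds for all x, y, we must have A^* = A^T. Therefore
A^* =
[[3, -1, 1],
 [-1, 3, 0]].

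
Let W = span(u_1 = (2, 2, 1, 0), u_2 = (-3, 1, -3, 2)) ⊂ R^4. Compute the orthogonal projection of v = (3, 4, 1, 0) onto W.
proj_W(v) = (479/158, 611/158, 95/79, 33/79)

Set up U = [u_1 | ... | u_2] ∈ R^(4×2). The projector onto W = col(U) is P = U (U^T U)^(-1) U^T.
Compute U^T U =
  [9, -7]
  [-7, 23],
and U^T v = (15, -8).
Solve U^T U · c = U^T v for the coefficients: c = (289/158, 33/158). The projection is proj_W(v) = U c.
Check: (v - proj_W(v)) · u_1 = 0  (should be 0).
Check: (v - proj_W(v)) · u_2 = 0  (should be 0).
Result: proj_W(v) = (479/158, 611/158, 95/79, 33/79).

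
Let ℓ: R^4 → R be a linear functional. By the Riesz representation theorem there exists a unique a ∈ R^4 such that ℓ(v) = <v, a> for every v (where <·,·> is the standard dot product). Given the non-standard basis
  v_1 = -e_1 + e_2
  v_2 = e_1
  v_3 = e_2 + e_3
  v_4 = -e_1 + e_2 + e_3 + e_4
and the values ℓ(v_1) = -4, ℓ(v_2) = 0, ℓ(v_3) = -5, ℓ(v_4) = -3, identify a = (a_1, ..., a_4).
a = (0, -4, -1, 2)

Write a = (a_1, ..., a_4) in the standard basis. For each basis vector v_i, ℓ(v_i) = <v_i, a> is a linear equation in the a_j's. Collect the n equations into a matrix system V a = ℓ, where row i of V is v_i (expressed in the standard basis). Since V is invertible (lower-triangular with 1s on the diagonal, up to permutation), solve by back-substitution:
  V =
[[-1, 1, 0, 0],
 [1, 0, 0, 0],
 [0, 1, 1, 0],
 [-1, 1, 1, 1]]
  V a = (-4, 0, -5, -3)
Solving gives a = (0, -4, -1, 2).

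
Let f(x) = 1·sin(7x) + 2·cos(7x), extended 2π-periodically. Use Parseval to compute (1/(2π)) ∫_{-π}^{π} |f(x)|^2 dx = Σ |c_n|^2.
Σ |c_n|^2 = 5/2

Expand |f|^2 and use orthogonality of {sin(nx), cos(mx)} on [-π, π]:
  ∫_{-π}^{π} sin(nx)^2 dx = π, ∫ cos(mx)^2 dx = π, and cross terms integrate to 0.
So ∫_{-π}^{π} f(x)^2 dx = 1^2 · π + 2^2 · π = (1 + 4)π.
Divide by 2π: (1 + 4)/2 = 5/2.
By Parseval, this equals Σ |c_n|^2.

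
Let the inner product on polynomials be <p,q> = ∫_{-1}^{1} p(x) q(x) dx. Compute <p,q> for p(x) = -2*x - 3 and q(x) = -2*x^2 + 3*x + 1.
<p,q> = -6

Expand the product: p(x)·q(x) = 4*x^3 - 11*x - 3.
∫_{-1}^{1} of each monomial x^k gives [2/(k+1) if k even, 0 if k odd]. Integrating term-by-term (or equivalently evaluating the antiderivative F(x) = x^4 - 11*x^2/2 - 3*x at the endpoints):
  F(1) − F(−1) = -15/2 − (-3/2) = -6.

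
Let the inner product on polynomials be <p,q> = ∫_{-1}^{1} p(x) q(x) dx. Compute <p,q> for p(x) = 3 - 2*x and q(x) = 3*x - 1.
<p,q> = -10

Expand the product: p(x)·q(x) = -6*x^2 + 11*x - 3.
∫_{-1}^{1} of each monomial x^k gives [2/(k+1) if k even, 0 if k odd]. Integrating term-by-term (or equivalently evaluating the antiderivative F(x) = -2*x^3 + 11*x^2/2 - 3*x at the endpoints):
  F(1) − F(−1) = 1/2 − (21/2) = -10.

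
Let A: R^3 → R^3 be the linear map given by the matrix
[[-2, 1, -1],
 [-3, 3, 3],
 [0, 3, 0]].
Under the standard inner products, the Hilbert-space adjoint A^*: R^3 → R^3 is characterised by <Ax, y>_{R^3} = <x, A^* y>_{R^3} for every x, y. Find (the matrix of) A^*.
A^* = A^T =
[[-2, -3, 0],
 [1, 3, 3],
 [-1, 3, 0]]

For real matrices with standard dot products, the defining identity <Ax, y> = <x, A^* y> gives (Ax)^T y = x^T (A^*) y, i.e. x^T A^T y = x^T (A^*) y. Since this holds for all x, y, we must have A^* = A^T. Therefore
A^* =
[[-2, -3, 0],
 [1, 3, 3],
 [-1, 3, 0]].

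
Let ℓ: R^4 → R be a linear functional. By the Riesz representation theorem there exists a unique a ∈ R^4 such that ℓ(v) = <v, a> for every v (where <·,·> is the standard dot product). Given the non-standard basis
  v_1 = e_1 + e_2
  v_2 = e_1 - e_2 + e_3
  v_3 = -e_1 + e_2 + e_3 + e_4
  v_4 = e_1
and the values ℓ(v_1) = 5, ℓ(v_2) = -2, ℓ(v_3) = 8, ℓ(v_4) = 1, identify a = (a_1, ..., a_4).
a = (1, 4, 1, 4)

Write a = (a_1, ..., a_4) in the standard basis. For each basis vector v_i, ℓ(v_i) = <v_i, a> is a linear equation in the a_j's. Collect the n equations into a matrix system V a = ℓ, where row i of V is v_i (expressed in the standard basis). Since V is invertible (lower-triangular with 1s on the diagonal, up to permutation), solve by back-substitution:
  V =
[[1, 1, 0, 0],
 [1, -1, 1, 0],
 [-1, 1, 1, 1],
 [1, 0, 0, 0]]
  V a = (5, -2, 8, 1)
Solving gives a = (1, 4, 1, 4).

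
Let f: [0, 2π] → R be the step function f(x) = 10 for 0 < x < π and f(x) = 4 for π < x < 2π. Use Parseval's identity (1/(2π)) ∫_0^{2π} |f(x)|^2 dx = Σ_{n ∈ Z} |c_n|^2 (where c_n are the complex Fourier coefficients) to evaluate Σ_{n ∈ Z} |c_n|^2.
Σ |c_n|^2 = 58

Parseval equates the L^2 energy of f (normalised by 1/(2π)) with the ℓ^2 sum of its Fourier coefficients: (1/(2π)) ∫_0^{2π} |f|^2 = Σ |c_n|^2.
Compute the left side: (1/(2π)) [∫_0^π 10^2 dx + ∫_π^{2π} 4^2 dx] = (1/(2π)) · (100π + 16π) = (100 + 16)/2 = 58.
So Σ_{n ∈ Z} |c_n|^2 = 58.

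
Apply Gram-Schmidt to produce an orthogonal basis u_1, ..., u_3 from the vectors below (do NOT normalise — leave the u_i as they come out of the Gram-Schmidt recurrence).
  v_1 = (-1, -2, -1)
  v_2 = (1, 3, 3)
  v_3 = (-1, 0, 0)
Orthogonal basis:
  u_1 = (-1, -2, -1)
  u_2 = (-2/3, -1/3, 4/3)
  u_3 = (-9/14, 3/7, -3/14)

Apply the Gram-Schmidt recurrence
  u_1 = v_1
  u_i = v_i − Σ_{j<i} ((v_i · u_j) / (u_j · u_j)) · u_j.

Step by step this gives:
  u_1 = (-1, -2, -1)
  u_2 = (-2/3, -1/3, 4/3)
  u_3 = (-9/14, 3/7, -3/14)

Orthogonality check:
  u_2 · u_1 = 0 (should be 0)
  u_3 · u_1 = 0 (should be 0)
  u_3 · u_2 = 0 (should be 0)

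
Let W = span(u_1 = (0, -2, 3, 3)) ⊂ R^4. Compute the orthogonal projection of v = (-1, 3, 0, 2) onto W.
proj_W(v) = (0, 0, 0, 0)

Set up U = [u_1 | ... | u_1] ∈ R^(4×1). The projector onto W = col(U) is P = U (U^T U)^(-1) U^T.
Compute U^T U =
  [22],
and U^T v = (0).
Solve U^T U · c = U^T v for the coefficients: c = (0). The projection is proj_W(v) = U c.
Check: (v - proj_W(v)) · u_1 = 0  (should be 0).
Result: proj_W(v) = (0, 0, 0, 0).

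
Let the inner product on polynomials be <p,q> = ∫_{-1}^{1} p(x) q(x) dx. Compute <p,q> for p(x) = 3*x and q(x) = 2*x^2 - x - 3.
<p,q> = -2

Expand the product: p(x)·q(x) = 6*x^3 - 3*x^2 - 9*x.
∫_{-1}^{1} of each monomial x^k gives [2/(k+1) if k even, 0 if k odd]. Integrating term-by-term (or equivalently evaluating the antiderivative F(x) = 3*x^4/2 - x^3 - 9*x^2/2 at the endpoints):
  F(1) − F(−1) = -4 − (-2) = -2.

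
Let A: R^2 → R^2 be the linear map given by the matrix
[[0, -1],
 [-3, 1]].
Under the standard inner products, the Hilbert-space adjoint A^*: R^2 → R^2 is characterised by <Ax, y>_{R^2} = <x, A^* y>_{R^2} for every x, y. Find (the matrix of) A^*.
A^* = A^T =
[[0, -3],
 [-1, 1]]

For real matrices with standard dot products, the defining identity <Ax, y> = <x, A^* y> gives (Ax)^T y = x^T (A^*) y, i.e. x^T A^T y = x^T (A^*) y. Since this holds for all x, y, we must have A^* = A^T. Therefore
A^* =
[[0, -3],
 [-1, 1]].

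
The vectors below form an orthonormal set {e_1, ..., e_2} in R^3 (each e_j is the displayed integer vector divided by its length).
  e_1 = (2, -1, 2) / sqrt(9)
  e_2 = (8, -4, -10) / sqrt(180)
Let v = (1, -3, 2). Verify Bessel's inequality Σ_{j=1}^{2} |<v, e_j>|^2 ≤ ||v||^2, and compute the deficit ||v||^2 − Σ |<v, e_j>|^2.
Σ |<v, e_j>|^2 = 9; ||v||^2 = 14; deficit = 5

Write each e_j = u_j / sqrt(<u_j, u_j>) where u_j is the displayed integer vector. Then <v, e_j> = <v, u_j> / sqrt(<u_j, u_j>), so |<v, e_j>|^2 = <v, u_j>^2 / <u_j, u_j>.
Coefficients: <v, e_1> = 9/sqrt(9), <v, e_2> = 0/sqrt(180).
Square and sum: Σ |<v, e_j>|^2 = 9.
Compute ||v||^2 = v·v = 14.
Deficit = 14 − 9 = 5 ≥ 0, confirming Bessel's inequality. (The deficit equals ||v − Σ <v,e_j> e_j||^2, the squared distance from v to span{e_j}.)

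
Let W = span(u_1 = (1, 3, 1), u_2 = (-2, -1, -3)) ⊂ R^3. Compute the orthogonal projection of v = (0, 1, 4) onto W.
proj_W(v) = (28/15, 23/30, 17/6)

Set up U = [u_1 | ... | u_2] ∈ R^(3×2). The projector onto W = col(U) is P = U (U^T U)^(-1) U^T.
Compute U^T U =
  [11, -8]
  [-8, 14],
and U^T v = (7, -13).
Solve U^T U · c = U^T v for the coefficients: c = (-1/15, -29/30). The projection is proj_W(v) = U c.
Check: (v - proj_W(v)) · u_1 = 0  (should be 0).
Check: (v - proj_W(v)) · u_2 = 0  (should be 0).
Result: proj_W(v) = (28/15, 23/30, 17/6).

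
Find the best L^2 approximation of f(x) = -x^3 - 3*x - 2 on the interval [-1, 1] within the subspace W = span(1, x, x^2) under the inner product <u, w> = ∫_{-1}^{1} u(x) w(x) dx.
g(x) = -18*x/5 - 2

The best approximation g ∈ W is the orthogonal projection of f onto W. Writing g = a_0 + a_1 x + a_2 x^2, the coefficients solve the normal equations G · a = b where
  G_{ij} = <φ_i, φ_j> and b_i = <f, φ_i>, with φ_0 = 1, φ_1 = x, φ_2 = x^2.
G =
  [2, 0, 2/3]
  [0, 2/3, 0]
  [2/3, 0, 2/5],
b = (-4, -12/5, -4/3).
Solving gives a_0 = -2, a_1 = -18/5, a_2 = 0, so
  g(x) = -18*x/5 - 2.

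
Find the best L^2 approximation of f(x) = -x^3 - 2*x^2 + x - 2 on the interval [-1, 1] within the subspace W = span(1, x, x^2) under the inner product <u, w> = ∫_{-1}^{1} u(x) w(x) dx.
g(x) = -2*x^2 + 2*x/5 - 2

The best approximation g ∈ W is the orthogonal projection of f onto W. Writing g = a_0 + a_1 x + a_2 x^2, the coefficients solve the normal equations G · a = b where
  G_{ij} = <φ_i, φ_j> and b_i = <f, φ_i>, with φ_0 = 1, φ_1 = x, φ_2 = x^2.
G =
  [2, 0, 2/3]
  [0, 2/3, 0]
  [2/3, 0, 2/5],
b = (-16/3, 4/15, -32/15).
Solving gives a_0 = -2, a_1 = 2/5, a_2 = -2, so
  g(x) = -2*x^2 + 2*x/5 - 2.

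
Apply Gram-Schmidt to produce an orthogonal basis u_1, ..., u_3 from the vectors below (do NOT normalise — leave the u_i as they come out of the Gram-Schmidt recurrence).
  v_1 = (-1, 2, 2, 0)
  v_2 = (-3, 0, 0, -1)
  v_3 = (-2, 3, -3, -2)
Orthogonal basis:
  u_1 = (-1, 2, 2, 0)
  u_2 = (-8/3, -2/3, -2/3, -1)
  u_3 = (32/81, 251/81, -235/81, -32/27)

Apply the Gram-Schmidt recurrence
  u_1 = v_1
  u_i = v_i − Σ_{j<i} ((v_i · u_j) / (u_j · u_j)) · u_j.

Step by step this gives:
  u_1 = (-1, 2, 2, 0)
  u_2 = (-8/3, -2/3, -2/3, -1)
  u_3 = (32/81, 251/81, -235/81, -32/27)

Orthogonality check:
  u_2 · u_1 = 0 (should be 0)
  u_3 · u_1 = 0 (should be 0)
  u_3 · u_2 = 0 (should be 0)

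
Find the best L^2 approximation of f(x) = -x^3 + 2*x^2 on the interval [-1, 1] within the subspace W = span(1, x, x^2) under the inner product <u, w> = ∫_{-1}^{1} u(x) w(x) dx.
g(x) = 2*x^2 - 3*x/5

The best approximation g ∈ W is the orthogonal projection of f onto W. Writing g = a_0 + a_1 x + a_2 x^2, the coefficients solve the normal equations G · a = b where
  G_{ij} = <φ_i, φ_j> and b_i = <f, φ_i>, with φ_0 = 1, φ_1 = x, φ_2 = x^2.
G =
  [2, 0, 2/3]
  [0, 2/3, 0]
  [2/3, 0, 2/5],
b = (4/3, -2/5, 4/5).
Solving gives a_0 = 0, a_1 = -3/5, a_2 = 2, so
  g(x) = 2*x^2 - 3*x/5.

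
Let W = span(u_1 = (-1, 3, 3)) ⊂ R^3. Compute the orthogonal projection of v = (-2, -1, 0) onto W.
proj_W(v) = (1/19, -3/19, -3/19)

Set up U = [u_1 | ... | u_1] ∈ R^(3×1). The projector onto W = col(U) is P = U (U^T U)^(-1) U^T.
Compute U^T U =
  [19],
and U^T v = (-1).
Solve U^T U · c = U^T v for the coefficients: c = (-1/19). The projection is proj_W(v) = U c.
Check: (v - proj_W(v)) · u_1 = 0  (should be 0).
Result: proj_W(v) = (1/19, -3/19, -3/19).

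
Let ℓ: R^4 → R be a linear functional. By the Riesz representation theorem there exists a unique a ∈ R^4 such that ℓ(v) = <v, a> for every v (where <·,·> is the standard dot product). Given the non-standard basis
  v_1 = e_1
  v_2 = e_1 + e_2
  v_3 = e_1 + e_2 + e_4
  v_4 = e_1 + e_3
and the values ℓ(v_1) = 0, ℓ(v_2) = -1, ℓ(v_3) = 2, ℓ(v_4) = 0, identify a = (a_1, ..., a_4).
a = (0, -1, 0, 3)

Write a = (a_1, ..., a_4) in the standard basis. For each basis vector v_i, ℓ(v_i) = <v_i, a> is a linear equation in the a_j's. Collect the n equations into a matrix system V a = ℓ, where row i of V is v_i (expressed in the standard basis). Since V is invertible (lower-triangular with 1s on the diagonal, up to permutation), solve by back-substitution:
  V =
[[1, 0, 0, 0],
 [1, 1, 0, 0],
 [1, 1, 0, 1],
 [1, 0, 1, 0]]
  V a = (0, -1, 2, 0)
Solving gives a = (0, -1, 0, 3).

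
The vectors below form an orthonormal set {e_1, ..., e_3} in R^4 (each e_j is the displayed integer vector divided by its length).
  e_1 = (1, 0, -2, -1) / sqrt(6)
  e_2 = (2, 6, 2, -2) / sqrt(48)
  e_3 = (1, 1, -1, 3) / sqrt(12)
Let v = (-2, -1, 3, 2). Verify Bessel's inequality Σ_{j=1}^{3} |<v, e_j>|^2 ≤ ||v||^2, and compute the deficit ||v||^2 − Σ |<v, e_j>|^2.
Σ |<v, e_j>|^2 = 18; ||v||^2 = 18; deficit = 0

Write each e_j = u_j / sqrt(<u_j, u_j>) where u_j is the displayed integer vector. Then <v, e_j> = <v, u_j> / sqrt(<u_j, u_j>), so |<v, e_j>|^2 = <v, u_j>^2 / <u_j, u_j>.
Coefficients: <v, e_1> = -10/sqrt(6), <v, e_2> = -8/sqrt(48), <v, e_3> = 0/sqrt(12).
Square and sum: Σ |<v, e_j>|^2 = 18.
Compute ||v||^2 = v·v = 18.
Deficit = 18 − 18 = 0 ≥ 0, confirming Bessel's inequality. (The deficit equals ||v − Σ <v,e_j> e_j||^2, the squared distance from v to span{e_j}.)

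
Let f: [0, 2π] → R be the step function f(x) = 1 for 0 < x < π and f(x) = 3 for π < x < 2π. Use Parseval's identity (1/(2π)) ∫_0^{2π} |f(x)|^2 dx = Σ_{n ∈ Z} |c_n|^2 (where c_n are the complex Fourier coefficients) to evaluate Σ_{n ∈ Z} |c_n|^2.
Σ |c_n|^2 = 5

Parseval equates the L^2 energy of f (normalised by 1/(2π)) with the ℓ^2 sum of its Fourier coefficients: (1/(2π)) ∫_0^{2π} |f|^2 = Σ |c_n|^2.
Compute the left side: (1/(2π)) [∫_0^π 1^2 dx + ∫_π^{2π} 3^2 dx] = (1/(2π)) · (1π + 9π) = (1 + 9)/2 = 5.
So Σ_{n ∈ Z} |c_n|^2 = 5.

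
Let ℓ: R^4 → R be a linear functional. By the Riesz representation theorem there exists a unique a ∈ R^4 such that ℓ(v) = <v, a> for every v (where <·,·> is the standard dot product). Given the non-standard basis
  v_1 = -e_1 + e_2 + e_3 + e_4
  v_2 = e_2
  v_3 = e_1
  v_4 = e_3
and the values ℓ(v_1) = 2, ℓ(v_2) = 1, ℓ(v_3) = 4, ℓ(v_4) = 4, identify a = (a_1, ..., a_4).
a = (4, 1, 4, 1)

Write a = (a_1, ..., a_4) in the standard basis. For each basis vector v_i, ℓ(v_i) = <v_i, a> is a linear equation in the a_j's. Collect the n equations into a matrix system V a = ℓ, where row i of V is v_i (expressed in the standard basis). Since V is invertible (lower-triangular with 1s on the diagonal, up to permutation), solve by back-substitution:
  V =
[[-1, 1, 1, 1],
 [0, 1, 0, 0],
 [1, 0, 0, 0],
 [0, 0, 1, 0]]
  V a = (2, 1, 4, 4)
Solving gives a = (4, 1, 4, 1).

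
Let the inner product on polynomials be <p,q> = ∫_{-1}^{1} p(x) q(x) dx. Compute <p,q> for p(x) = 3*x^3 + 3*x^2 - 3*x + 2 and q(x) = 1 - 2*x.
<p,q> = 38/5

Expand the product: p(x)·q(x) = -6*x^4 - 3*x^3 + 9*x^2 - 7*x + 2.
∫_{-1}^{1} of each monomial x^k gives [2/(k+1) if k even, 0 if k odd]. Integrating term-by-term (or equivalently evaluating the antiderivative F(x) = -6*x^5/5 - 3*x^4/4 + 3*x^3 - 7*x^2/2 + 2*x at the endpoints):
  F(1) − F(−1) = -9/20 − (-161/20) = 38/5.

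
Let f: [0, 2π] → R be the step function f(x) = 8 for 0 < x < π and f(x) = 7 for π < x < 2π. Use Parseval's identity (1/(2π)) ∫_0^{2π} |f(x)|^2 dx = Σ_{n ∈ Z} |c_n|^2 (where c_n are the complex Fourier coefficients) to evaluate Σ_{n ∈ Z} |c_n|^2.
Σ |c_n|^2 = 113/2

Parseval equates the L^2 energy of f (normalised by 1/(2π)) with the ℓ^2 sum of its Fourier coefficients: (1/(2π)) ∫_0^{2π} |f|^2 = Σ |c_n|^2.
Compute the left side: (1/(2π)) [∫_0^π 8^2 dx + ∫_π^{2π} 7^2 dx] = (1/(2π)) · (64π + 49π) = (64 + 49)/2 = 113/2.
So Σ_{n ∈ Z} |c_n|^2 = 113/2.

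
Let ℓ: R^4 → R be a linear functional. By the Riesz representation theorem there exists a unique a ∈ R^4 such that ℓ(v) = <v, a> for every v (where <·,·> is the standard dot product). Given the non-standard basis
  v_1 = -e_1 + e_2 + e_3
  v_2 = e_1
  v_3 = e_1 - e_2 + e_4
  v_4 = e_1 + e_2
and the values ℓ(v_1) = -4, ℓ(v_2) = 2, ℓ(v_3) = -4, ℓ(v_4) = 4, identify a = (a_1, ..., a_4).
a = (2, 2, -4, -4)

Write a = (a_1, ..., a_4) in the standard basis. For each basis vector v_i, ℓ(v_i) = <v_i, a> is a linear equation in the a_j's. Collect the n equations into a matrix system V a = ℓ, where row i of V is v_i (expressed in the standard basis). Since V is invertible (lower-triangular with 1s on the diagonal, up to permutation), solve by back-substitution:
  V =
[[-1, 1, 1, 0],
 [1, 0, 0, 0],
 [1, -1, 0, 1],
 [1, 1, 0, 0]]
  V a = (-4, 2, -4, 4)
Solving gives a = (2, 2, -4, -4).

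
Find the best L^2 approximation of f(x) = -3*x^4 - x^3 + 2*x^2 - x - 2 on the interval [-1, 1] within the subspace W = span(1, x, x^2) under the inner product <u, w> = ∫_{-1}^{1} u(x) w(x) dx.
g(x) = -4*x^2/7 - 8*x/5 - 61/35

The best approximation g ∈ W is the orthogonal projection of f onto W. Writing g = a_0 + a_1 x + a_2 x^2, the coefficients solve the normal equations G · a = b where
  G_{ij} = <φ_i, φ_j> and b_i = <f, φ_i>, with φ_0 = 1, φ_1 = x, φ_2 = x^2.
G =
  [2, 0, 2/3]
  [0, 2/3, 0]
  [2/3, 0, 2/5],
b = (-58/15, -16/15, -146/105).
Solving gives a_0 = -61/35, a_1 = -8/5, a_2 = -4/7, so
  g(x) = -4*x^2/7 - 8*x/5 - 61/35.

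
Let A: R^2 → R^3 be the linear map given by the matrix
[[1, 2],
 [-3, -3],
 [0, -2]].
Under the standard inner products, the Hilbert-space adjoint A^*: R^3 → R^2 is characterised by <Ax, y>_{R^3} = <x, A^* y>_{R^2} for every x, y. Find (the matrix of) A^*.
A^* = A^T =
[[1, -3, 0],
 [2, -3, -2]]

For real matrices with standard dot products, the defining identity <Ax, y> = <x, A^* y> gives (Ax)^T y = x^T (A^*) y, i.e. x^T A^T y = x^T (A^*) y. Since this holds for all x, y, we must have A^* = A^T. Therefore
A^* =
[[1, -3, 0],
 [2, -3, -2]].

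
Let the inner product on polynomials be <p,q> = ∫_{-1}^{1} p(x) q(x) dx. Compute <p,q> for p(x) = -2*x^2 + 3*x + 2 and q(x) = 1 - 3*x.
<p,q> = -10/3

Expand the product: p(x)·q(x) = 6*x^3 - 11*x^2 - 3*x + 2.
∫_{-1}^{1} of each monomial x^k gives [2/(k+1) if k even, 0 if k odd]. Integrating term-by-term (or equivalently evaluating the antiderivative F(x) = 3*x^4/2 - 11*x^3/3 - 3*x^2/2 + 2*x at the endpoints):
  F(1) − F(−1) = -5/3 − (5/3) = -10/3.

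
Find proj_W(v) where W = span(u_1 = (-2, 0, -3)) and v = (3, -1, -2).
proj_W(v) = (0, 0, 0)

Set up U = [u_1 | ... | u_1] ∈ R^(3×1). The projector onto W = col(U) is P = U (U^T U)^(-1) U^T.
Compute U^T U =
  [13],
and U^T v = (0).
Solve U^T U · c = U^T v for the coefficients: c = (0). The projection is proj_W(v) = U c.
Check: (v - proj_W(v)) · u_1 = 0  (should be 0).
Result: proj_W(v) = (0, 0, 0).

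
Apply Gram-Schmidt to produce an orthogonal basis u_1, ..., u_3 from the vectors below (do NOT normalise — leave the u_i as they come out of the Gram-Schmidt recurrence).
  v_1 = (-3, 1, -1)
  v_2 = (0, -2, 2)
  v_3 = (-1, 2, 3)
Orthogonal basis:
  u_1 = (-3, 1, -1)
  u_2 = (-12/11, -18/11, 18/11)
  u_3 = (0, 5/2, 5/2)

Apply the Gram-Schmidt recurrence
  u_1 = v_1
  u_i = v_i − Σ_{j<i} ((v_i · u_j) / (u_j · u_j)) · u_j.

Step by step this gives:
  u_1 = (-3, 1, -1)
  u_2 = (-12/11, -18/11, 18/11)
  u_3 = (0, 5/2, 5/2)

Orthogonality check:
  u_2 · u_1 = 0 (should be 0)
  u_3 · u_1 = 0 (should be 0)
  u_3 · u_2 = 0 (should be 0)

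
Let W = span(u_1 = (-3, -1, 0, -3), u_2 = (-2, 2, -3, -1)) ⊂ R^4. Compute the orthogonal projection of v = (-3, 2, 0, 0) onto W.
proj_W(v) = (-450/293, 226/293, -423/293, -309/293)

Set up U = [u_1 | ... | u_2] ∈ R^(4×2). The projector onto W = col(U) is P = U (U^T U)^(-1) U^T.
Compute U^T U =
  [19, 7]
  [7, 18],
and U^T v = (7, 10).
Solve U^T U · c = U^T v for the coefficients: c = (56/293, 141/293). The projection is proj_W(v) = U c.
Check: (v - proj_W(v)) · u_1 = 0  (should be 0).
Check: (v - proj_W(v)) · u_2 = 0  (should be 0).
Result: proj_W(v) = (-450/293, 226/293, -423/293, -309/293).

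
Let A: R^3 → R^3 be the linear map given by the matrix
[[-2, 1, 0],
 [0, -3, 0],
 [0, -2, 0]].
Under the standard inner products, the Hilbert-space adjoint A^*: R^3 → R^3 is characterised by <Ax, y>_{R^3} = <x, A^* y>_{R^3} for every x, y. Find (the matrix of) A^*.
A^* = A^T =
[[-2, 0, 0],
 [1, -3, -2],
 [0, 0, 0]]

For real matrices with standard dot products, the defining identity <Ax, y> = <x, A^* y> gives (Ax)^T y = x^T (A^*) y, i.e. x^T A^T y = x^T (A^*) y. Since this holds for all x, y, we must have A^* = A^T. Therefore
A^* =
[[-2, 0, 0],
 [1, -3, -2],
 [0, 0, 0]].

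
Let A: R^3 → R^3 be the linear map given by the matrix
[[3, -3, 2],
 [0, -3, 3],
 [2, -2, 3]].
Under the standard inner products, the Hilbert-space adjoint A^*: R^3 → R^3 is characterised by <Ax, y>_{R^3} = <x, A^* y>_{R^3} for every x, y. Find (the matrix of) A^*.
A^* = A^T =
[[3, 0, 2],
 [-3, -3, -2],
 [2, 3, 3]]

For real matrices with standard dot products, the defining identity <Ax, y> = <x, A^* y> gives (Ax)^T y = x^T (A^*) y, i.e. x^T A^T y = x^T (A^*) y. Since this holds for all x, y, we must have A^* = A^T. Therefore
A^* =
[[3, 0, 2],
 [-3, -3, -2],
 [2, 3, 3]].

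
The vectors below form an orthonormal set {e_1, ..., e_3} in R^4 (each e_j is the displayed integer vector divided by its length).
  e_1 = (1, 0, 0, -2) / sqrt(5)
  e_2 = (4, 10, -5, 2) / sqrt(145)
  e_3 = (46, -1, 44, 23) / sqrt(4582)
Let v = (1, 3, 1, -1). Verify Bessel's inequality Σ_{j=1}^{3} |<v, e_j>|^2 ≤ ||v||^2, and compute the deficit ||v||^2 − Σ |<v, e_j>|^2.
Σ |<v, e_j>|^2 = 610/79; ||v||^2 = 12; deficit = 338/79

Write each e_j = u_j / sqrt(<u_j, u_j>) where u_j is the displayed integer vector. Then <v, e_j> = <v, u_j> / sqrt(<u_j, u_j>), so |<v, e_j>|^2 = <v, u_j>^2 / <u_j, u_j>.
Coefficients: <v, e_1> = 3/sqrt(5), <v, e_2> = 27/sqrt(145), <v, e_3> = 64/sqrt(4582).
Square and sum: Σ |<v, e_j>|^2 = 610/79.
Compute ||v||^2 = v·v = 12.
Deficit = 12 − 610/79 = 338/79 ≥ 0, confirming Bessel's inequality. (The deficit equals ||v − Σ <v,e_j> e_j||^2, the squared distance from v to span{e_j}.)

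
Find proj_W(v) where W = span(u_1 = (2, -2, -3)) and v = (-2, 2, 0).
proj_W(v) = (-16/17, 16/17, 24/17)

Set up U = [u_1 | ... | u_1] ∈ R^(3×1). The projector onto W = col(U) is P = U (U^T U)^(-1) U^T.
Compute U^T U =
  [17],
and U^T v = (-8).
Solve U^T U · c = U^T v for the coefficients: c = (-8/17). The projection is proj_W(v) = U c.
Check: (v - proj_W(v)) · u_1 = 0  (should be 0).
Result: proj_W(v) = (-16/17, 16/17, 24/17).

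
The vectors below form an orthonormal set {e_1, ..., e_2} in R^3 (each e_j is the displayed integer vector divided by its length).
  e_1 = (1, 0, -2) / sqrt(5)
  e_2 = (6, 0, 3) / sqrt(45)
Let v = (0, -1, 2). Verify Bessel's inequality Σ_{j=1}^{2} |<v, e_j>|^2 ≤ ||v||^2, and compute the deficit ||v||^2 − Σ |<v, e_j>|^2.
Σ |<v, e_j>|^2 = 4; ||v||^2 = 5; deficit = 1

Write each e_j = u_j / sqrt(<u_j, u_j>) where u_j is the displayed integer vector. Then <v, e_j> = <v, u_j> / sqrt(<u_j, u_j>), so |<v, e_j>|^2 = <v, u_j>^2 / <u_j, u_j>.
Coefficients: <v, e_1> = -4/sqrt(5), <v, e_2> = 6/sqrt(45).
Square and sum: Σ |<v, e_j>|^2 = 4.
Compute ||v||^2 = v·v = 5.
Deficit = 5 − 4 = 1 ≥ 0, confirming Bessel's inequality. (The deficit equals ||v − Σ <v,e_j> e_j||^2, the squared distance from v to span{e_j}.)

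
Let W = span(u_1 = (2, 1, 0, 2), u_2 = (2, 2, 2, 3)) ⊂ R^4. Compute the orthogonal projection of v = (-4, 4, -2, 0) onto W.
proj_W(v) = (-16/15, -4/15, 8/15, -4/5)

Set up U = [u_1 | ... | u_2] ∈ R^(4×2). The projector onto W = col(U) is P = U (U^T U)^(-1) U^T.
Compute U^T U =
  [9, 12]
  [12, 21],
and U^T v = (-4, -4).
Solve U^T U · c = U^T v for the coefficients: c = (-4/5, 4/15). The projection is proj_W(v) = U c.
Check: (v - proj_W(v)) · u_1 = 0  (should be 0).
Check: (v - proj_W(v)) · u_2 = 0  (should be 0).
Result: proj_W(v) = (-16/15, -4/15, 8/15, -4/5).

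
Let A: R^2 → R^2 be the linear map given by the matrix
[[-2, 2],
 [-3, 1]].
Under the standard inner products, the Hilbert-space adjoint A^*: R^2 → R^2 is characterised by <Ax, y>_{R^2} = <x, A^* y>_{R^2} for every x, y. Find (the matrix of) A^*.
A^* = A^T =
[[-2, -3],
 [2, 1]]

For real matrices with standard dot products, the defining identity <Ax, y> = <x, A^* y> gives (Ax)^T y = x^T (A^*) y, i.e. x^T A^T y = x^T (A^*) y. Since this holds for all x, y, we must have A^* = A^T. Therefore
A^* =
[[-2, -3],
 [2, 1]].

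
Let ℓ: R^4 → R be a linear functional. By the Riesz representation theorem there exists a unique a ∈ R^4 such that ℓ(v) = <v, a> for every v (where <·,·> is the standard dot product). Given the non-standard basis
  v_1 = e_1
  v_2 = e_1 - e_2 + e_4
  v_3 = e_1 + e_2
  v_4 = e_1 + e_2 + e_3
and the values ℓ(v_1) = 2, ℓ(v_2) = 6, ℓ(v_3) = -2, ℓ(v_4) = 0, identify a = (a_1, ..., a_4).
a = (2, -4, 2, 0)

Write a = (a_1, ..., a_4) in the standard basis. For each basis vector v_i, ℓ(v_i) = <v_i, a> is a linear equation in the a_j's. Collect the n equations into a matrix system V a = ℓ, where row i of V is v_i (expressed in the standard basis). Since V is invertible (lower-triangular with 1s on the diagonal, up to permutation), solve by back-substitution:
  V =
[[1, 0, 0, 0],
 [1, -1, 0, 1],
 [1, 1, 0, 0],
 [1, 1, 1, 0]]
  V a = (2, 6, -2, 0)
Solving gives a = (2, -4, 2, 0).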